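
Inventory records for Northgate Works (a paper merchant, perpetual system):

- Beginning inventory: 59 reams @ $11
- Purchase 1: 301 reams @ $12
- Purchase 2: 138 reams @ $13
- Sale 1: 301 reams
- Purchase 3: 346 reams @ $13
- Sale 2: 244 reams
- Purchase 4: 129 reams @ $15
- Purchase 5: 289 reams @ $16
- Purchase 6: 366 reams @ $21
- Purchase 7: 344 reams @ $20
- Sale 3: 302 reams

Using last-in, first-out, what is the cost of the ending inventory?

Sale 1 (301) [LIFO — newest first]: 138 @ $13 + 163 @ $12 = $3,750
Sale 2 (244) [LIFO — newest first]: 244 @ $13 = $3,172
Sale 3 (302) [LIFO — newest first]: 302 @ $20 = $6,040
Total COGS = $3,750 + $3,172 + $6,040 = $12,962
Ending inventory: 59 @ $11 + 138 @ $12 + 102 @ $13 + 129 @ $15 + 289 @ $16 + 366 @ $21 + 42 @ $20 = $18,716
Check: goods available $31,678 = COGS $12,962 + ending $18,716

Ending inventory = $18,716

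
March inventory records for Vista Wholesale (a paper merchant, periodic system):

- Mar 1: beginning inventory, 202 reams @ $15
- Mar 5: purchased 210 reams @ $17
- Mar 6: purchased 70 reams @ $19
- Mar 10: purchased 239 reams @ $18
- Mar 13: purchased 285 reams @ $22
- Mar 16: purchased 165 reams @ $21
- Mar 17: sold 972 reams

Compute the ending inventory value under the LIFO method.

Ending inventory = $2,985

Mar 17, 972 sold [LIFO — newest first]: 165 @ $21 + 285 @ $22 + 239 @ $18 + 70 @ $19 + 210 @ $17 + 3 @ $15 = $18,982
Ending inventory: 199 @ $15 = $2,985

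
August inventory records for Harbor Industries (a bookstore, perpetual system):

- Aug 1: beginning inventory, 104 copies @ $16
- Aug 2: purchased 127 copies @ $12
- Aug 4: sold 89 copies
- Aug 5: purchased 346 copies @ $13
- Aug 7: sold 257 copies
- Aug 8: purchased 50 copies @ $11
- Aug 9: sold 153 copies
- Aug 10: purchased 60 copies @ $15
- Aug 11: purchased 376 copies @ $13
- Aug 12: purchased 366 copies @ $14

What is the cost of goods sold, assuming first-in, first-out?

Aug 4, 89 sold [FIFO — oldest first]: 89 @ $16 = $1,424
Aug 7, 257 sold [FIFO — oldest first]: 15 @ $16 + 127 @ $12 + 115 @ $13 = $3,259
Aug 9, 153 sold [FIFO — oldest first]: 153 @ $13 = $1,989
Total COGS = $1,424 + $3,259 + $1,989 = $6,672
Ending inventory: 78 @ $13 + 50 @ $11 + 60 @ $15 + 376 @ $13 + 366 @ $14 = $12,476
Check: goods available $19,148 = COGS $6,672 + ending $12,476

COGS = $6,672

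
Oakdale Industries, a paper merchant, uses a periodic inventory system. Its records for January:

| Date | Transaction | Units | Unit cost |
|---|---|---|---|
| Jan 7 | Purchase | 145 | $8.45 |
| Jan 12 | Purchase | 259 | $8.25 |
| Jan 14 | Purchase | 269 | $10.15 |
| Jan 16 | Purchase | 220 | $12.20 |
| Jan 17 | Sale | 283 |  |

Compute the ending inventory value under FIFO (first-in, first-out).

Jan 17, 283 sold [FIFO — oldest first]: 145 @ $8.45 + 138 @ $8.25 = $2,363.75
Ending inventory: 121 @ $8.25 + 269 @ $10.15 + 220 @ $12.20 = $6,412.60

Ending inventory = $6,412.60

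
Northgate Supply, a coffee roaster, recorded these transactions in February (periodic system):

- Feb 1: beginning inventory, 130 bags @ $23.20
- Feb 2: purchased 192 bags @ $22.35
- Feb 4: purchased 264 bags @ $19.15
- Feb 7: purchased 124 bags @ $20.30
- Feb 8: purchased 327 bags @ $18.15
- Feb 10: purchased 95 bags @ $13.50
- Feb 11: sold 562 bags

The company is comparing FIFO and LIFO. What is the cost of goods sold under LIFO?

COGS = $10,041.15

FIFO COGS: 130 @ $23.20 + 192 @ $22.35 + 240 @ $19.15 = $11,903.20
LIFO COGS: 95 @ $13.50 + 327 @ $18.15 + 124 @ $20.30 + 16 @ $19.15 = $10,041.15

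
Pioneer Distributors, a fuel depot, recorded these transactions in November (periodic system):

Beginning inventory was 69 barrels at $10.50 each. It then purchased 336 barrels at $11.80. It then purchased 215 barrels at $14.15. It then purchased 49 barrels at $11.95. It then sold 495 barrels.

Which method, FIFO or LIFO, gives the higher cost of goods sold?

LIFO

FIFO COGS: 69 @ $10.50 + 336 @ $11.80 + 90 @ $14.15 = $5,962.80
LIFO COGS: 49 @ $11.95 + 215 @ $14.15 + 231 @ $11.80 = $6,353.60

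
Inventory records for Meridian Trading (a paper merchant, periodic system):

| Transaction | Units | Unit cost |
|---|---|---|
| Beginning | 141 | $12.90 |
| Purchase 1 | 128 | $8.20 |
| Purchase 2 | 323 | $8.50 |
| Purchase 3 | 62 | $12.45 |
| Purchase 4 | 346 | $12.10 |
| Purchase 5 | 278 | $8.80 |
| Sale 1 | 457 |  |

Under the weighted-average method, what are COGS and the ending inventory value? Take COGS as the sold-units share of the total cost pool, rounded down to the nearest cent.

COGS = $4,655.42; ending inventory = $8,363.48

Sale 1, sell 457: 457/1278 × $13,018.90 → $4,655.42
Ending inventory (cost pool remaining) = $8,363.48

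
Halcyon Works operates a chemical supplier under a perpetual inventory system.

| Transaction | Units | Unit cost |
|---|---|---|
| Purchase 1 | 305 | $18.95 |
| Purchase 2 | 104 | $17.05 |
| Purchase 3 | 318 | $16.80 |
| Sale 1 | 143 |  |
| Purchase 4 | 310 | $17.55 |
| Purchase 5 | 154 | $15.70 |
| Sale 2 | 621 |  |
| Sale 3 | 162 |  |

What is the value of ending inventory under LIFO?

Ending inventory = $5,021.75

Sale 1 (143) [LIFO — newest first]: 143 @ $16.80 = $2,402.40
Sale 2 (621) [LIFO — newest first]: 154 @ $15.70 + 310 @ $17.55 + 157 @ $16.80 = $10,495.90
Sale 3 (162) [LIFO — newest first]: 18 @ $16.80 + 104 @ $17.05 + 40 @ $18.95 = $2,833.60
Total COGS = $2,402.40 + $10,495.90 + $2,833.60 = $15,731.90
Ending inventory: 265 @ $18.95 = $5,021.75
Check: goods available $20,753.65 = COGS $15,731.90 + ending $5,021.75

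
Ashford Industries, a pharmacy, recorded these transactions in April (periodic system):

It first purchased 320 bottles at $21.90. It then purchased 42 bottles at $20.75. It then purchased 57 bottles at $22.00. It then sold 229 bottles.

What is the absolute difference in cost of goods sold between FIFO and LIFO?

$42.60

FIFO COGS: 229 @ $21.90 = $5,015.10
LIFO COGS: 57 @ $22.00 + 42 @ $20.75 + 130 @ $21.90 = $4,972.50
Difference = |$5,015.10 − $4,972.50| = $42.60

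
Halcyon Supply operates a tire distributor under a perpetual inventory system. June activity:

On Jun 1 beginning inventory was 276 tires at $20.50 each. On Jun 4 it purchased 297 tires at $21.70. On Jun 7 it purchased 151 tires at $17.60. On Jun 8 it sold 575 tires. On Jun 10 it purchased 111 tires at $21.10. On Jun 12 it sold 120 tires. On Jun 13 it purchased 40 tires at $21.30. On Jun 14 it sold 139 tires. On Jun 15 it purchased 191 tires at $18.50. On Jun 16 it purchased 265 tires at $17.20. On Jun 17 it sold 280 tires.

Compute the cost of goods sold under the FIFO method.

COGS = $22,313.70

Jun 8, 575 sold [FIFO — oldest first]: 276 @ $20.50 + 297 @ $21.70 + 2 @ $17.60 = $12,138.10
Jun 12, 120 sold [FIFO — oldest first]: 120 @ $17.60 = $2,112.00
Jun 14, 139 sold [FIFO — oldest first]: 29 @ $17.60 + 110 @ $21.10 = $2,831.40
Jun 17, 280 sold [FIFO — oldest first]: 1 @ $21.10 + 40 @ $21.30 + 191 @ $18.50 + 48 @ $17.20 = $5,232.20
Total COGS = $12,138.10 + $2,112.00 + $2,831.40 + $5,232.20 = $22,313.70
Ending inventory: 217 @ $17.20 = $3,732.40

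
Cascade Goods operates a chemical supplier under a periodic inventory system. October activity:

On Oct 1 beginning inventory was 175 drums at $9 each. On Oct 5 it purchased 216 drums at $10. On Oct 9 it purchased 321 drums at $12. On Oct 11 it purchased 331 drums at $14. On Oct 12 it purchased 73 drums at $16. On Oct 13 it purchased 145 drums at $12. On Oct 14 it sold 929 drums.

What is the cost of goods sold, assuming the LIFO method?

COGS = $11,984

Oct 14, 929 sold [LIFO — newest first]: 145 @ $12 + 73 @ $16 + 331 @ $14 + 321 @ $12 + 59 @ $10 = $11,984
Ending inventory: 175 @ $9 + 157 @ $10 = $3,145
Check: goods available $15,129 = COGS $11,984 + ending $3,145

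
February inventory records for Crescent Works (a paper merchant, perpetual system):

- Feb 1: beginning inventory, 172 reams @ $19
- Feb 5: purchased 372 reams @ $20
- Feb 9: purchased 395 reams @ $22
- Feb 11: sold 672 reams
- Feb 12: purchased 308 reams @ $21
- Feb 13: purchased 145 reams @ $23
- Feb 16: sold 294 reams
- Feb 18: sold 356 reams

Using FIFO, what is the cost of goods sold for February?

COGS = $27,591

Feb 11, 672 sold [FIFO — oldest first]: 172 @ $19 + 372 @ $20 + 128 @ $22 = $13,524
Feb 16, 294 sold [FIFO — oldest first]: 267 @ $22 + 27 @ $21 = $6,441
Feb 18, 356 sold [FIFO — oldest first]: 281 @ $21 + 75 @ $23 = $7,626
Total COGS = $13,524 + $6,441 + $7,626 = $27,591
Ending inventory: 70 @ $23 = $1,610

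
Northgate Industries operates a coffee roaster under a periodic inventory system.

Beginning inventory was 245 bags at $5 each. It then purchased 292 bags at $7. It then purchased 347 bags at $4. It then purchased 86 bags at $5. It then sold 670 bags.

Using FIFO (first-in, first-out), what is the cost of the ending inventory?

Ending inventory = $1,286

Sale 1 (670) [FIFO — oldest first]: 245 @ $5 + 292 @ $7 + 133 @ $4 = $3,801
Ending inventory: 214 @ $4 + 86 @ $5 = $1,286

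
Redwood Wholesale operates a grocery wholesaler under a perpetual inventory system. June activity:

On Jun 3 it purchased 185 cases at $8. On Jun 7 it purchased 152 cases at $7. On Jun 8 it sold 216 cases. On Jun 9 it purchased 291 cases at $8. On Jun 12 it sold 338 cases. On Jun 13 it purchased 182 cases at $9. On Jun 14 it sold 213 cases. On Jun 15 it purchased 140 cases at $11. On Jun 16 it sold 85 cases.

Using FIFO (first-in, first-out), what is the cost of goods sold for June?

COGS = $6,972

Jun 8, 216 sold [FIFO — oldest first]: 185 @ $8 + 31 @ $7 = $1,697
Jun 12, 338 sold [FIFO — oldest first]: 121 @ $7 + 217 @ $8 = $2,583
Jun 14, 213 sold [FIFO — oldest first]: 74 @ $8 + 139 @ $9 = $1,843
Jun 16, 85 sold [FIFO — oldest first]: 43 @ $9 + 42 @ $11 = $849
Total COGS = $1,697 + $2,583 + $1,843 + $849 = $6,972
Ending inventory: 98 @ $11 = $1,078
Check: goods available $8,050 = COGS $6,972 + ending $1,078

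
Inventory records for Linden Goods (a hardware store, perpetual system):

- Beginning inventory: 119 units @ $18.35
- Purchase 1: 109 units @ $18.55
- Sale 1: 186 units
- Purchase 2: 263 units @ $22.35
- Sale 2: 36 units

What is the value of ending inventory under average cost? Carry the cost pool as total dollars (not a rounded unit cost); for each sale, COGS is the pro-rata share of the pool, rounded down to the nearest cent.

After Beginning: 119 on hand, pool $2,183.65 (≈ $18.3500 each)
After Purchase 1: 228 on hand, pool $4,205.60 (≈ $18.4456 each)
Sale 1, sell 186: 186/228 × $4,205.60 → $3,430.88
After Purchase 2: 305 on hand, pool $6,652.77 (≈ $21.8124 each)
Sale 2, sell 36: 36/305 × $6,652.77 → $785.24
Total COGS = $3,430.88 + $785.24 = $4,216.12
Ending inventory (cost pool remaining) = $5,867.53

Ending inventory = $5,867.53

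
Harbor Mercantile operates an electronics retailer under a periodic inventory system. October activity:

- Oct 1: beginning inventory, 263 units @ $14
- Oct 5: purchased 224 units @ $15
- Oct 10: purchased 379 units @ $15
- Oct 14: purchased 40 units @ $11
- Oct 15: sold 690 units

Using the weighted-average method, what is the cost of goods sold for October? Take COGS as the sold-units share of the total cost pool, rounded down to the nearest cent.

Oct 15, sell 690: 690/906 × $13,167.00 → $10,027.84
Ending inventory (cost pool remaining) = $3,139.16
Check: goods available $13,167.00 = COGS $10,027.84 + ending $3,139.16

COGS = $10,027.84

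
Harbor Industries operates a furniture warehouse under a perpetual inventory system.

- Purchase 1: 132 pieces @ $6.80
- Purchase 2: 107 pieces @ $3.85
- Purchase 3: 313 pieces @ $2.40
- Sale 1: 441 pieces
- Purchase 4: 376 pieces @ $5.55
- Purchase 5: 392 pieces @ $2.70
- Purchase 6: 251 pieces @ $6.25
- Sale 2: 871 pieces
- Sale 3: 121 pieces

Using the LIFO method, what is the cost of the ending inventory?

Sale 1 (441) [LIFO — newest first]: 313 @ $2.40 + 107 @ $3.85 + 21 @ $6.80 = $1,305.95
Sale 2 (871) [LIFO — newest first]: 251 @ $6.25 + 392 @ $2.70 + 228 @ $5.55 = $3,892.55
Sale 3 (121) [LIFO — newest first]: 121 @ $5.55 = $671.55
Total COGS = $1,305.95 + $3,892.55 + $671.55 = $5,870.05
Ending inventory: 111 @ $6.80 + 27 @ $5.55 = $904.65

Ending inventory = $904.65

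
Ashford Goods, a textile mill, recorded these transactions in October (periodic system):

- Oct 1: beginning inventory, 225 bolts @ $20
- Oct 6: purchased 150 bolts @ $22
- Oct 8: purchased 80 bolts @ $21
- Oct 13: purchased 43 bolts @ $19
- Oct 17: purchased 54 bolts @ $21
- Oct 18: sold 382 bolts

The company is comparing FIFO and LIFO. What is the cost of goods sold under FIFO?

FIFO COGS: 225 @ $20 + 150 @ $22 + 7 @ $21 = $7,947
LIFO COGS: 54 @ $21 + 43 @ $19 + 80 @ $21 + 150 @ $22 + 55 @ $20 = $8,031

COGS = $7,947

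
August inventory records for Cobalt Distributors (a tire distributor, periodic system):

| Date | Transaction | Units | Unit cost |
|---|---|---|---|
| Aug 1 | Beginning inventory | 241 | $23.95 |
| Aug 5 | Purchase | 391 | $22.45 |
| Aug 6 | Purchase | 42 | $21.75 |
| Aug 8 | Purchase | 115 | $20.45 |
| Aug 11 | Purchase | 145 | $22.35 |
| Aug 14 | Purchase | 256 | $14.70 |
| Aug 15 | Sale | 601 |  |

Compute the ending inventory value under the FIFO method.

Aug 15, 601 sold [FIFO — oldest first]: 241 @ $23.95 + 360 @ $22.45 = $13,853.95
Ending inventory: 31 @ $22.45 + 42 @ $21.75 + 115 @ $20.45 + 145 @ $22.35 + 256 @ $14.70 = $10,965.15

Ending inventory = $10,965.15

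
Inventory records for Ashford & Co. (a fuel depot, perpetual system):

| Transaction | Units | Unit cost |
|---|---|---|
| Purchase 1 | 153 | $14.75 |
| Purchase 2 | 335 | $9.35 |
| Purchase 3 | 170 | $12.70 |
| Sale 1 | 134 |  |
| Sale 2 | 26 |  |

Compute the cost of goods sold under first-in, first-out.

COGS = $2,322.20

Sale 1 (134) [FIFO — oldest first]: 134 @ $14.75 = $1,976.50
Sale 2 (26) [FIFO — oldest first]: 19 @ $14.75 + 7 @ $9.35 = $345.70
Total COGS = $1,976.50 + $345.70 = $2,322.20
Ending inventory: 328 @ $9.35 + 170 @ $12.70 = $5,225.80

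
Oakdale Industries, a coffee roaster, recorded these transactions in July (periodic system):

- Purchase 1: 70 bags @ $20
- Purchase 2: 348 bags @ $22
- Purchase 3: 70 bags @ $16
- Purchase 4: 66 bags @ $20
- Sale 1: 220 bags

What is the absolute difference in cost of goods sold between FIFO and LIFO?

$412

FIFO COGS: 70 @ $20 + 150 @ $22 = $4,700
LIFO COGS: 66 @ $20 + 70 @ $16 + 84 @ $22 = $4,288
Difference = |$4,700 − $4,288| = $412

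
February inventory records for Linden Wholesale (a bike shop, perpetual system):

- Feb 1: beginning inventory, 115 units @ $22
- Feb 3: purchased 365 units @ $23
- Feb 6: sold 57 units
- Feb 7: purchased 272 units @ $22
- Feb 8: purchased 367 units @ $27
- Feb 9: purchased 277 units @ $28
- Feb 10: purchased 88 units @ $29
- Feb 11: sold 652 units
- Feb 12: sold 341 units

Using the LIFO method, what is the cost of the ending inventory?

Ending inventory = $9,856

Feb 6, 57 sold [LIFO — newest first]: 57 @ $23 = $1,311
Feb 11, 652 sold [LIFO — newest first]: 88 @ $29 + 277 @ $28 + 287 @ $27 = $18,057
Feb 12, 341 sold [LIFO — newest first]: 80 @ $27 + 261 @ $22 = $7,902
Total COGS = $1,311 + $18,057 + $7,902 = $27,270
Ending inventory: 115 @ $22 + 308 @ $23 + 11 @ $22 = $9,856
Check: goods available $37,126 = COGS $27,270 + ending $9,856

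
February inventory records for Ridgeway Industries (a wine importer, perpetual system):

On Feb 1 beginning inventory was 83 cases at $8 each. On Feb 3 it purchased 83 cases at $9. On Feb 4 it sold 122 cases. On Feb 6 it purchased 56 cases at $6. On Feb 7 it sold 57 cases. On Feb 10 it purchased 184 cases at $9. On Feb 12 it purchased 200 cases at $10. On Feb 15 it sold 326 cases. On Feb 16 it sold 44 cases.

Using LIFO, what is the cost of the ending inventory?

Ending inventory = $470

Feb 4, 122 sold [LIFO — newest first]: 83 @ $9 + 39 @ $8 = $1,059
Feb 7, 57 sold [LIFO — newest first]: 56 @ $6 + 1 @ $8 = $344
Feb 15, 326 sold [LIFO — newest first]: 200 @ $10 + 126 @ $9 = $3,134
Feb 16, 44 sold [LIFO — newest first]: 44 @ $9 = $396
Total COGS = $1,059 + $344 + $3,134 + $396 = $4,933
Ending inventory: 43 @ $8 + 14 @ $9 = $470
Check: goods available $5,403 = COGS $4,933 + ending $470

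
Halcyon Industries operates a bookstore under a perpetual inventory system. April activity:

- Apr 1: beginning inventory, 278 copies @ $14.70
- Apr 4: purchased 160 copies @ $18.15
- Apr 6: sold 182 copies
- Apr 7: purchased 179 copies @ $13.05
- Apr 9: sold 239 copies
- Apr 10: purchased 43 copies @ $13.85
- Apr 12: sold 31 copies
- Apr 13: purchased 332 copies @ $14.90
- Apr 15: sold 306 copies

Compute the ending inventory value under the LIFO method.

Ending inventory = $3,434.80

Apr 6, 182 sold [LIFO — newest first]: 160 @ $18.15 + 22 @ $14.70 = $3,227.40
Apr 9, 239 sold [LIFO — newest first]: 179 @ $13.05 + 60 @ $14.70 = $3,217.95
Apr 12, 31 sold [LIFO — newest first]: 31 @ $13.85 = $429.35
Apr 15, 306 sold [LIFO — newest first]: 306 @ $14.90 = $4,559.40
Total COGS = $3,227.40 + $3,217.95 + $429.35 + $4,559.40 = $11,434.10
Ending inventory: 196 @ $14.70 + 12 @ $13.85 + 26 @ $14.90 = $3,434.80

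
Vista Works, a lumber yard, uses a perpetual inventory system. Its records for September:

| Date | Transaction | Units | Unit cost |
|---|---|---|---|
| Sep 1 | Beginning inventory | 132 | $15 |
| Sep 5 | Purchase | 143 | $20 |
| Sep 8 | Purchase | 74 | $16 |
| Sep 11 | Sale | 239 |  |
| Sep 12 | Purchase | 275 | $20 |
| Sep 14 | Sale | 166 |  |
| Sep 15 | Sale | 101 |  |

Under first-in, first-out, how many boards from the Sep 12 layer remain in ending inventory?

Sep 11, 239 sold [FIFO — oldest first]: 132 @ $15 + 107 @ $20 = $4,120
Sep 14, 166 sold [FIFO — oldest first]: 36 @ $20 + 74 @ $16 + 56 @ $20 = $3,024
Sep 15, 101 sold [FIFO — oldest first]: 101 @ $20 = $2,020
Total COGS = $4,120 + $3,024 + $2,020 = $9,164
Ending inventory: 118 @ $20 = $2,360
Check: goods available $11,524 = COGS $9,164 + ending $2,360

118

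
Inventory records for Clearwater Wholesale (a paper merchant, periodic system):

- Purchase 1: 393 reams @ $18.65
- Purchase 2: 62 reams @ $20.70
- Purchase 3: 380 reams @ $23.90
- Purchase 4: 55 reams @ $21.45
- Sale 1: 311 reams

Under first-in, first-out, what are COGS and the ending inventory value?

COGS = $5,800.15; ending inventory = $13,074.45

Sale 1 (311) [FIFO — oldest first]: 311 @ $18.65 = $5,800.15
Ending inventory: 82 @ $18.65 + 62 @ $20.70 + 380 @ $23.90 + 55 @ $21.45 = $13,074.45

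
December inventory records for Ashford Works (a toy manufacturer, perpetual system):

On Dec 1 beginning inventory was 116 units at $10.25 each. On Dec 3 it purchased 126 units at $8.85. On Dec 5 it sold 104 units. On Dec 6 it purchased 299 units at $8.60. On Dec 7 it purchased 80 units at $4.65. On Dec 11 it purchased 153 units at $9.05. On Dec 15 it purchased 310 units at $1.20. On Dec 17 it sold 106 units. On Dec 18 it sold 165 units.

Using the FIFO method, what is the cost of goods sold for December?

COGS = $3,447.90

Dec 5, 104 sold [FIFO — oldest first]: 104 @ $10.25 = $1,066.00
Dec 17, 106 sold [FIFO — oldest first]: 12 @ $10.25 + 94 @ $8.85 = $954.90
Dec 18, 165 sold [FIFO — oldest first]: 32 @ $8.85 + 133 @ $8.60 = $1,427.00
Total COGS = $1,066.00 + $954.90 + $1,427.00 = $3,447.90
Ending inventory: 166 @ $8.60 + 80 @ $4.65 + 153 @ $9.05 + 310 @ $1.20 = $3,556.25
Check: goods available $7,004.15 = COGS $3,447.90 + ending $3,556.25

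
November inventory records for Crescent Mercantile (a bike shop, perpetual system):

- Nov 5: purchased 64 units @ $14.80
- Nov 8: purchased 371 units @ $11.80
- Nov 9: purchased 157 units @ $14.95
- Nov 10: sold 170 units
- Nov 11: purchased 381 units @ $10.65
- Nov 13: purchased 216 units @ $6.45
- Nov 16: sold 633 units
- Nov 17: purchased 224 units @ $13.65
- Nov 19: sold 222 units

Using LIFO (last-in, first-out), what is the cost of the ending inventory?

Ending inventory = $4,774.10

Nov 10, 170 sold [LIFO — newest first]: 157 @ $14.95 + 13 @ $11.80 = $2,500.55
Nov 16, 633 sold [LIFO — newest first]: 216 @ $6.45 + 381 @ $10.65 + 36 @ $11.80 = $5,875.65
Nov 19, 222 sold [LIFO — newest first]: 222 @ $13.65 = $3,030.30
Total COGS = $2,500.55 + $5,875.65 + $3,030.30 = $11,406.50
Ending inventory: 64 @ $14.80 + 322 @ $11.80 + 2 @ $13.65 = $4,774.10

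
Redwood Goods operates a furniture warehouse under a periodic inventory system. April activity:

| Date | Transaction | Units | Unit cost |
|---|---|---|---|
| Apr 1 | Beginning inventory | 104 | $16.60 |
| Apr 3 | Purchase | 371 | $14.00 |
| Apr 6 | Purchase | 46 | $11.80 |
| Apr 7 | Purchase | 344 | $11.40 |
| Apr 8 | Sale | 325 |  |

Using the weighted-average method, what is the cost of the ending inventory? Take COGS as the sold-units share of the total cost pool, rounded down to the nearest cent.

Ending inventory = $7,107.28

Apr 8, sell 325: 325/865 × $11,384.80 → $4,277.52
Ending inventory (cost pool remaining) = $7,107.28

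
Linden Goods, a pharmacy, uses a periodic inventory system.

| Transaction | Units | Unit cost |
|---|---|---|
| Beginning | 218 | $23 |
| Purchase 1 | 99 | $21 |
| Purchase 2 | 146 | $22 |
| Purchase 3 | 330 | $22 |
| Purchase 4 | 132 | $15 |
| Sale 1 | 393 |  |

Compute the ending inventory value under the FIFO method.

Ending inventory = $10,780

Sale 1 (393) [FIFO — oldest first]: 218 @ $23 + 99 @ $21 + 76 @ $22 = $8,765
Ending inventory: 70 @ $22 + 330 @ $22 + 132 @ $15 = $10,780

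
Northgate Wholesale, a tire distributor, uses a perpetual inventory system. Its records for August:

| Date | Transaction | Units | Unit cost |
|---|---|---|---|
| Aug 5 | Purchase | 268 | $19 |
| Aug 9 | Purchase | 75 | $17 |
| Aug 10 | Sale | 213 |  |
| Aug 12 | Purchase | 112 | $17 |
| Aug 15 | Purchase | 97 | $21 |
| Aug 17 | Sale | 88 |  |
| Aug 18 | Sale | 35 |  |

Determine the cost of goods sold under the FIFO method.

COGS = $6,248

Aug 10, 213 sold [FIFO — oldest first]: 213 @ $19 = $4,047
Aug 17, 88 sold [FIFO — oldest first]: 55 @ $19 + 33 @ $17 = $1,606
Aug 18, 35 sold [FIFO — oldest first]: 35 @ $17 = $595
Total COGS = $4,047 + $1,606 + $595 = $6,248
Ending inventory: 7 @ $17 + 112 @ $17 + 97 @ $21 = $4,060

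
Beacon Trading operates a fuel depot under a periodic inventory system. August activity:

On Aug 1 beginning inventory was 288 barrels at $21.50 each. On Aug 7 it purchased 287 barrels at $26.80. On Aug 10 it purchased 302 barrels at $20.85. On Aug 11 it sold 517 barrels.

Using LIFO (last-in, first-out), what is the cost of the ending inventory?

Ending inventory = $8,121.60

Aug 11, 517 sold [LIFO — newest first]: 302 @ $20.85 + 215 @ $26.80 = $12,058.70
Ending inventory: 288 @ $21.50 + 72 @ $26.80 = $8,121.60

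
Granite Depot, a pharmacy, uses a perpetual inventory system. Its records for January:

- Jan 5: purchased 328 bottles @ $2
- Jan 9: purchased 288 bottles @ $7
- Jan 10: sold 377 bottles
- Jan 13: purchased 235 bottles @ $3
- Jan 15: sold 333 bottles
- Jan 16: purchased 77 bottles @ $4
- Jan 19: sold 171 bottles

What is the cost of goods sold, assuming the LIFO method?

Jan 10, 377 sold [LIFO — newest first]: 288 @ $7 + 89 @ $2 = $2,194
Jan 15, 333 sold [LIFO — newest first]: 235 @ $3 + 98 @ $2 = $901
Jan 19, 171 sold [LIFO — newest first]: 77 @ $4 + 94 @ $2 = $496
Total COGS = $2,194 + $901 + $496 = $3,591
Ending inventory: 47 @ $2 = $94
Check: goods available $3,685 = COGS $3,591 + ending $94

COGS = $3,591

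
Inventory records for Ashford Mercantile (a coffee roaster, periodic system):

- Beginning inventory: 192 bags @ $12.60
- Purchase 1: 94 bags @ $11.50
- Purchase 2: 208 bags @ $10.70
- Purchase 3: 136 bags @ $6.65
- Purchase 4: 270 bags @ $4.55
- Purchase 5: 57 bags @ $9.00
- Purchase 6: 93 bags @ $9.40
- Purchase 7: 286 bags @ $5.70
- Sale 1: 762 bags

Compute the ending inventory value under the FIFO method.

Ending inventory = $3,645.30

Sale 1 (762) [FIFO — oldest first]: 192 @ $12.60 + 94 @ $11.50 + 208 @ $10.70 + 136 @ $6.65 + 132 @ $4.55 = $7,230.80
Ending inventory: 138 @ $4.55 + 57 @ $9.00 + 93 @ $9.40 + 286 @ $5.70 = $3,645.30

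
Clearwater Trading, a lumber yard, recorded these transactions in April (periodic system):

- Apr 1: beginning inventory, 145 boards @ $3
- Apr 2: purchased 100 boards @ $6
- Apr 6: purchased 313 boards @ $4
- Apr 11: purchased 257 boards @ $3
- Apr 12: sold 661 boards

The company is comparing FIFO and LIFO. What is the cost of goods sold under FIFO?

FIFO COGS: 145 @ $3 + 100 @ $6 + 313 @ $4 + 103 @ $3 = $2,596
LIFO COGS: 257 @ $3 + 313 @ $4 + 91 @ $6 = $2,569

COGS = $2,596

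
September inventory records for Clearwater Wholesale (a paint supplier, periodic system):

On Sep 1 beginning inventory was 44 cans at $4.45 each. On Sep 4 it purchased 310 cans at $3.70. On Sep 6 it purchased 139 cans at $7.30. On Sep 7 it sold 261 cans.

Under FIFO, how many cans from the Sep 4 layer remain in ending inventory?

93

Sep 7, 261 sold [FIFO — oldest first]: 44 @ $4.45 + 217 @ $3.70 = $998.70
Ending inventory: 93 @ $3.70 + 139 @ $7.30 = $1,358.80
Check: goods available $2,357.50 = COGS $998.70 + ending $1,358.80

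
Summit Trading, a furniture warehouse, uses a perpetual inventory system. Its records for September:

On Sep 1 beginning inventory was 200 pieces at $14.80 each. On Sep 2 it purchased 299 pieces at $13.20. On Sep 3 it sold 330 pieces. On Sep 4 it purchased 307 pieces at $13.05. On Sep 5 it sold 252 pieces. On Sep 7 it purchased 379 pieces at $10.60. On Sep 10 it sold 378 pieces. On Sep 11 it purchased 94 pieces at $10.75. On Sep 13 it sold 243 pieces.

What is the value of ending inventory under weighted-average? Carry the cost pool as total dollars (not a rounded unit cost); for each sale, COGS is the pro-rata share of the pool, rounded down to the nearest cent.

After Sep 1: 200 on hand, pool $2,960.00 (≈ $14.8000 each)
After Sep 2: 499 on hand, pool $6,906.80 (≈ $13.8413 each)
Sep 3, sell 330: 330/499 × $6,906.80 → $4,567.62
After Sep 4: 476 on hand, pool $6,345.53 (≈ $13.3309 each)
Sep 5, sell 252: 252/476 × $6,345.53 → $3,359.39
After Sep 7: 603 on hand, pool $7,003.54 (≈ $11.6145 each)
Sep 10, sell 378: 378/603 × $7,003.54 → $4,390.27
After Sep 11: 319 on hand, pool $3,623.77 (≈ $11.3598 each)
Sep 13, sell 243: 243/319 × $3,623.77 → $2,760.42
Total COGS = $4,567.62 + $3,359.39 + $4,390.27 + $2,760.42 = $15,077.70
Ending inventory (cost pool remaining) = $863.35
Check: goods available $15,941.05 = COGS $15,077.70 + ending $863.35

Ending inventory = $863.35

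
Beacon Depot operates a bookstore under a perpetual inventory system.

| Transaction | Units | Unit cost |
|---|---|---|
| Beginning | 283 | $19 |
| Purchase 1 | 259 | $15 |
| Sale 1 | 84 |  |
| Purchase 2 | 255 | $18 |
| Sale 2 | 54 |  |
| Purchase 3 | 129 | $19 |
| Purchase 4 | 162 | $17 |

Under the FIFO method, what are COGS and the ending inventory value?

COGS = $2,622; ending inventory = $16,435

Sale 1 (84) [FIFO — oldest first]: 84 @ $19 = $1,596
Sale 2 (54) [FIFO — oldest first]: 54 @ $19 = $1,026
Total COGS = $1,596 + $1,026 = $2,622
Ending inventory: 145 @ $19 + 259 @ $15 + 255 @ $18 + 129 @ $19 + 162 @ $17 = $16,435
Check: goods available $19,057 = COGS $2,622 + ending $16,435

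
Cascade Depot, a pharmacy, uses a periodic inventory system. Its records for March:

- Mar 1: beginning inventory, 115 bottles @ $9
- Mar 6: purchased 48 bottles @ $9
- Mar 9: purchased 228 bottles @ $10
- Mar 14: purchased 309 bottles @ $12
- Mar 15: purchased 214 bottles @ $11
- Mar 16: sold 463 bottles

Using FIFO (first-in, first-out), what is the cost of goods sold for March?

Mar 16, 463 sold [FIFO — oldest first]: 115 @ $9 + 48 @ $9 + 228 @ $10 + 72 @ $12 = $4,611
Ending inventory: 237 @ $12 + 214 @ $11 = $5,198

COGS = $4,611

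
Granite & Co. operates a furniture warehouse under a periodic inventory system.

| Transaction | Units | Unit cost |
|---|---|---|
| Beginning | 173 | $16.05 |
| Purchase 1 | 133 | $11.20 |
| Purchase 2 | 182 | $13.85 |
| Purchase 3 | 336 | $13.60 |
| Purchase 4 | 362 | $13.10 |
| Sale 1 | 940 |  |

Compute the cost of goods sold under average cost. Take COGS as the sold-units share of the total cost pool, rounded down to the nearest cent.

Sale 1, sell 940: 940/1186 × $16,098.75 → $12,759.54
Ending inventory (cost pool remaining) = $3,339.21
Check: goods available $16,098.75 = COGS $12,759.54 + ending $3,339.21

COGS = $12,759.54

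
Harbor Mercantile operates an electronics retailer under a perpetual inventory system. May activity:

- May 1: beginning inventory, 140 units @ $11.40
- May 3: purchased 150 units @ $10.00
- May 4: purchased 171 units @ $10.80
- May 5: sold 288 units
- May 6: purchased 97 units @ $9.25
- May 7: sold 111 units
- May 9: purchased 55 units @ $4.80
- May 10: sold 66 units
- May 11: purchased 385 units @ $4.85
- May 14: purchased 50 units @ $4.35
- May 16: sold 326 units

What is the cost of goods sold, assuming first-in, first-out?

May 5, 288 sold [FIFO — oldest first]: 140 @ $11.40 + 148 @ $10.00 = $3,076.00
May 7, 111 sold [FIFO — oldest first]: 2 @ $10.00 + 109 @ $10.80 = $1,197.20
May 10, 66 sold [FIFO — oldest first]: 62 @ $10.80 + 4 @ $9.25 = $706.60
May 16, 326 sold [FIFO — oldest first]: 93 @ $9.25 + 55 @ $4.80 + 178 @ $4.85 = $1,987.55
Total COGS = $3,076.00 + $1,197.20 + $706.60 + $1,987.55 = $6,967.35
Ending inventory: 207 @ $4.85 + 50 @ $4.35 = $1,221.45

COGS = $6,967.35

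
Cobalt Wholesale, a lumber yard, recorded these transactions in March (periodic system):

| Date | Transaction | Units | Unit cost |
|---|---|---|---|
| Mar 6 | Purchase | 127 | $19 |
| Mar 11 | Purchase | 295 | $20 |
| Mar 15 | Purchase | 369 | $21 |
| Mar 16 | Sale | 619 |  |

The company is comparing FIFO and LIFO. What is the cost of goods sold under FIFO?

COGS = $12,450

FIFO COGS: 127 @ $19 + 295 @ $20 + 197 @ $21 = $12,450
LIFO COGS: 369 @ $21 + 250 @ $20 = $12,749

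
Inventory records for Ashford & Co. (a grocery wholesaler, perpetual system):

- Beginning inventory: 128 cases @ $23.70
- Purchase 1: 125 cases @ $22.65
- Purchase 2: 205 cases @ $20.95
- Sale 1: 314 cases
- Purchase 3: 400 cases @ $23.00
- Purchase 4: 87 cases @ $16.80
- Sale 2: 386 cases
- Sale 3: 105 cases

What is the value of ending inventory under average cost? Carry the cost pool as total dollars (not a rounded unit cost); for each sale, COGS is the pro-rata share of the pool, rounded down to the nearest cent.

After Beginning: 128 on hand, pool $3,033.60 (≈ $23.7000 each)
After Purchase 1: 253 on hand, pool $5,864.85 (≈ $23.1812 each)
After Purchase 2: 458 on hand, pool $10,159.60 (≈ $22.1825 each)
Sale 1, sell 314: 314/458 × $10,159.60 → $6,965.31
After Purchase 3: 544 on hand, pool $12,394.29 (≈ $22.7836 each)
After Purchase 4: 631 on hand, pool $13,855.89 (≈ $21.9586 each)
Sale 2, sell 386: 386/631 × $13,855.89 → $8,476.02
Sale 3, sell 105: 105/245 × $5,379.87 → $2,305.65
Total COGS = $6,965.31 + $8,476.02 + $2,305.65 = $17,746.98
Ending inventory (cost pool remaining) = $3,074.22

Ending inventory = $3,074.22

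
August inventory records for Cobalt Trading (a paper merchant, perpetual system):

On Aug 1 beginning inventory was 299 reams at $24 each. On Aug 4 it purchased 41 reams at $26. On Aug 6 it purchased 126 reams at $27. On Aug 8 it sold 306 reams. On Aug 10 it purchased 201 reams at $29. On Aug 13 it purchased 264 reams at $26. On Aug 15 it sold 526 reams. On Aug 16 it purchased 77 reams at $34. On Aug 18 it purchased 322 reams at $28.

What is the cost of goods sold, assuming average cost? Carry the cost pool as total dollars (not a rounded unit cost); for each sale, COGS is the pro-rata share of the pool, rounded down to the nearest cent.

After Aug 1: 299 on hand, pool $7,176.00 (≈ $24.0000 each)
After Aug 4: 340 on hand, pool $8,242.00 (≈ $24.2412 each)
After Aug 6: 466 on hand, pool $11,644.00 (≈ $24.9871 each)
Aug 8, sell 306: 306/466 × $11,644.00 → $7,646.06
After Aug 10: 361 on hand, pool $9,826.94 (≈ $27.2214 each)
After Aug 13: 625 on hand, pool $16,690.94 (≈ $26.7055 each)
Aug 15, sell 526: 526/625 × $16,690.94 → $14,047.09
After Aug 16: 176 on hand, pool $5,261.85 (≈ $29.8969 each)
After Aug 18: 498 on hand, pool $14,277.85 (≈ $28.6704 each)
Total COGS = $7,646.06 + $14,047.09 = $21,693.15
Ending inventory (cost pool remaining) = $14,277.85

COGS = $21,693.15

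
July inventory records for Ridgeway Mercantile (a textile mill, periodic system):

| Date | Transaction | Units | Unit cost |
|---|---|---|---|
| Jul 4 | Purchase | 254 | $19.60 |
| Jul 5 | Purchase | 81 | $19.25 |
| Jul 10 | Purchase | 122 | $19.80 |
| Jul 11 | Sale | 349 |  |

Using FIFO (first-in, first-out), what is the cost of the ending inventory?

Jul 11, 349 sold [FIFO — oldest first]: 254 @ $19.60 + 81 @ $19.25 + 14 @ $19.80 = $6,814.85
Ending inventory: 108 @ $19.80 = $2,138.40
Check: goods available $8,953.25 = COGS $6,814.85 + ending $2,138.40

Ending inventory = $2,138.40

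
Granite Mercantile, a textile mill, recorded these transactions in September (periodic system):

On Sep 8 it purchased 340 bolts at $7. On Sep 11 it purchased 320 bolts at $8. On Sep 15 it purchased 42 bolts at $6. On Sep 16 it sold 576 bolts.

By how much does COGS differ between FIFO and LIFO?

FIFO COGS: 340 @ $7 + 236 @ $8 = $4,268
LIFO COGS: 42 @ $6 + 320 @ $8 + 214 @ $7 = $4,310
Difference = |$4,268 − $4,310| = $42

$42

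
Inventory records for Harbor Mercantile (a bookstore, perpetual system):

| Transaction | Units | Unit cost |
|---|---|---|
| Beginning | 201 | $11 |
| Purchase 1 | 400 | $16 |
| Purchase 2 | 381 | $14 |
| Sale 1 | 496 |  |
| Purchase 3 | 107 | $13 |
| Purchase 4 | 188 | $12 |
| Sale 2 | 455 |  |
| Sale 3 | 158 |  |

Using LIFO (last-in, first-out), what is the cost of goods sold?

Sale 1 (496) [LIFO — newest first]: 381 @ $14 + 115 @ $16 = $7,174
Sale 2 (455) [LIFO — newest first]: 188 @ $12 + 107 @ $13 + 160 @ $16 = $6,207
Sale 3 (158) [LIFO — newest first]: 125 @ $16 + 33 @ $11 = $2,363
Total COGS = $7,174 + $6,207 + $2,363 = $15,744
Ending inventory: 168 @ $11 = $1,848
Check: goods available $17,592 = COGS $15,744 + ending $1,848

COGS = $15,744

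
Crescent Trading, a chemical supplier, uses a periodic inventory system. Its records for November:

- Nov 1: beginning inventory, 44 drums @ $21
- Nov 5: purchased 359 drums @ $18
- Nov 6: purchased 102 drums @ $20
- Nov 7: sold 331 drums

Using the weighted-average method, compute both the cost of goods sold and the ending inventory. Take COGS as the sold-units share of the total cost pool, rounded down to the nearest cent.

COGS = $6,178.22; ending inventory = $3,247.78

Nov 7, sell 331: 331/505 × $9,426.00 → $6,178.22
Ending inventory (cost pool remaining) = $3,247.78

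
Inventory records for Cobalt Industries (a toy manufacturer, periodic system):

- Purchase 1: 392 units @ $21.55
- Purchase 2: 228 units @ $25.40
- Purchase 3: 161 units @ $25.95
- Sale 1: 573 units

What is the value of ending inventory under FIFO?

Sale 1 (573) [FIFO — oldest first]: 392 @ $21.55 + 181 @ $25.40 = $13,045.00
Ending inventory: 47 @ $25.40 + 161 @ $25.95 = $5,371.75

Ending inventory = $5,371.75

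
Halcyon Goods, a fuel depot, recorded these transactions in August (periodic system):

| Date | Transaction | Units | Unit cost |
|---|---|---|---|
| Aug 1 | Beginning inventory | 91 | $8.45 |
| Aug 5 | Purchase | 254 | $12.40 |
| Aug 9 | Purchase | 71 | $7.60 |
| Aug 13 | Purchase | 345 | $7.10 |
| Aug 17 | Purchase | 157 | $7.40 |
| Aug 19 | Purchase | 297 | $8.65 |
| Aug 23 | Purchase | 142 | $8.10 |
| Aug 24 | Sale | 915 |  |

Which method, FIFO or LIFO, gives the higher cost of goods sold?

FIFO COGS: 91 @ $8.45 + 254 @ $12.40 + 71 @ $7.60 + 345 @ $7.10 + 154 @ $7.40 = $8,047.25
LIFO COGS: 142 @ $8.10 + 297 @ $8.65 + 157 @ $7.40 + 319 @ $7.10 = $7,145.95

FIFO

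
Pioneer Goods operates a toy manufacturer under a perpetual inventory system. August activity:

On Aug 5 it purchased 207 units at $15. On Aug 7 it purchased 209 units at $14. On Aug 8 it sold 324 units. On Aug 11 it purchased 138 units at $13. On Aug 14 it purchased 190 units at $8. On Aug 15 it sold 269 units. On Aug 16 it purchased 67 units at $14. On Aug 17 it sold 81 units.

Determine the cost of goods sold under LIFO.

Aug 8, 324 sold [LIFO — newest first]: 209 @ $14 + 115 @ $15 = $4,651
Aug 15, 269 sold [LIFO — newest first]: 190 @ $8 + 79 @ $13 = $2,547
Aug 17, 81 sold [LIFO — newest first]: 67 @ $14 + 14 @ $13 = $1,120
Total COGS = $4,651 + $2,547 + $1,120 = $8,318
Ending inventory: 92 @ $15 + 45 @ $13 = $1,965
Check: goods available $10,283 = COGS $8,318 + ending $1,965

COGS = $8,318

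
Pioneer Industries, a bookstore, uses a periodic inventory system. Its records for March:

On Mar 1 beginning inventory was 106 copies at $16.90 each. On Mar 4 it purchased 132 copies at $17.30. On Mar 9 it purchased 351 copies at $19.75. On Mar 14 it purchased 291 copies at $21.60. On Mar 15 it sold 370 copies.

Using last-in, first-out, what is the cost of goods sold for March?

COGS = $7,845.85

Mar 15, 370 sold [LIFO — newest first]: 291 @ $21.60 + 79 @ $19.75 = $7,845.85
Ending inventory: 106 @ $16.90 + 132 @ $17.30 + 272 @ $19.75 = $9,447.00
Check: goods available $17,292.85 = COGS $7,845.85 + ending $9,447.00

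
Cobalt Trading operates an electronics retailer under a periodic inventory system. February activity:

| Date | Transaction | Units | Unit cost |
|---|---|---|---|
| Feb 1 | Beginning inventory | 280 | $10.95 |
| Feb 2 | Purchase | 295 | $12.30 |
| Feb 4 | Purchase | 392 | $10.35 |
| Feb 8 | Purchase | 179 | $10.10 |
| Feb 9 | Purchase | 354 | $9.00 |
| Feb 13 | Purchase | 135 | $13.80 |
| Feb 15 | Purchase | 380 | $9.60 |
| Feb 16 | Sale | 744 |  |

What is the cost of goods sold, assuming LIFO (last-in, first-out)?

COGS = $7,572.00

Feb 16, 744 sold [LIFO — newest first]: 380 @ $9.60 + 135 @ $13.80 + 229 @ $9.00 = $7,572.00
Ending inventory: 280 @ $10.95 + 295 @ $12.30 + 392 @ $10.35 + 179 @ $10.10 + 125 @ $9.00 = $13,684.60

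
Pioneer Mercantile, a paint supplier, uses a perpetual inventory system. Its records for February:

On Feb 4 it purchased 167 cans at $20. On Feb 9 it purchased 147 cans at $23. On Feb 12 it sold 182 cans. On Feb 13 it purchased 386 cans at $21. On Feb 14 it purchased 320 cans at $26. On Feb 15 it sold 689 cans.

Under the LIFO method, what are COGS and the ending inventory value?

COGS = $20,150; ending inventory = $2,997

Feb 12, 182 sold [LIFO — newest first]: 147 @ $23 + 35 @ $20 = $4,081
Feb 15, 689 sold [LIFO — newest first]: 320 @ $26 + 369 @ $21 = $16,069
Total COGS = $4,081 + $16,069 = $20,150
Ending inventory: 132 @ $20 + 17 @ $21 = $2,997
Check: goods available $23,147 = COGS $20,150 + ending $2,997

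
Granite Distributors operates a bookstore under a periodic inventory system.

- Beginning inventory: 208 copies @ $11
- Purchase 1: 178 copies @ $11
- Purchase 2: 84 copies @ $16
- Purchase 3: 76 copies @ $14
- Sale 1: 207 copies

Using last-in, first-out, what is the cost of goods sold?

Sale 1 (207) [LIFO — newest first]: 76 @ $14 + 84 @ $16 + 47 @ $11 = $2,925
Ending inventory: 208 @ $11 + 131 @ $11 = $3,729

COGS = $2,925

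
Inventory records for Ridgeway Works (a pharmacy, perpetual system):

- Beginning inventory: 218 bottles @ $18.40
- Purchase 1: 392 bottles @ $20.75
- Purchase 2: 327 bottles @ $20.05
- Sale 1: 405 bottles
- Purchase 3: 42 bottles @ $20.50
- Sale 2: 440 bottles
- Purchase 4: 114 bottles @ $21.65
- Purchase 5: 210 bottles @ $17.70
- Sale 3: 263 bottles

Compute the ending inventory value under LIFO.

Ending inventory = $3,786.25

Sale 1 (405) [LIFO — newest first]: 327 @ $20.05 + 78 @ $20.75 = $8,174.85
Sale 2 (440) [LIFO — newest first]: 42 @ $20.50 + 314 @ $20.75 + 84 @ $18.40 = $8,922.10
Sale 3 (263) [LIFO — newest first]: 210 @ $17.70 + 53 @ $21.65 = $4,864.45
Total COGS = $8,174.85 + $8,922.10 + $4,864.45 = $21,961.40
Ending inventory: 134 @ $18.40 + 61 @ $21.65 = $3,786.25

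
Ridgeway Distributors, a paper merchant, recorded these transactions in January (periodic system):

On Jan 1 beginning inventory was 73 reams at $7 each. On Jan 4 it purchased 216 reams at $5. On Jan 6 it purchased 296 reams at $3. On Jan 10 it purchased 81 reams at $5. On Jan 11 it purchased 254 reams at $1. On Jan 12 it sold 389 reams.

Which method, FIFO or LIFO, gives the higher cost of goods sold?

FIFO

FIFO COGS: 73 @ $7 + 216 @ $5 + 100 @ $3 = $1,891
LIFO COGS: 254 @ $1 + 81 @ $5 + 54 @ $3 = $821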